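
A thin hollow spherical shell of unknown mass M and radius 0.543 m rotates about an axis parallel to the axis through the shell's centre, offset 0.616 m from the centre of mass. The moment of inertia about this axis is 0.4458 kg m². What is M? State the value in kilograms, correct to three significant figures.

I = I_cm + Md² = (2/3)MR² + Md² = M·[0.666667·(0.543)² + (0.616)²] = M·0.57602.
So M = 0.4458 / 0.57602 = 0.77393 kg.

0.774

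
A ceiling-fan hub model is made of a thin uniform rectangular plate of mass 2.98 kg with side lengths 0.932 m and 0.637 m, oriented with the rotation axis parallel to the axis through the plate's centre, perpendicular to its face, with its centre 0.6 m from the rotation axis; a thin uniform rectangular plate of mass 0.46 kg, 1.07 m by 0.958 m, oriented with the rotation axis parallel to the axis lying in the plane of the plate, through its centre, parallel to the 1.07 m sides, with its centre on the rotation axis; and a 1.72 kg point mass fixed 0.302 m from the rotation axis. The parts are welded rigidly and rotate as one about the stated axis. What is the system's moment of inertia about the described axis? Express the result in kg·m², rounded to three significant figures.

Rectangular plate: I_cm = (1/12)M(a²+b²) = (1/12)(2.98)[(0.932)² + (0.637)²] = 0.31647 kg·m²; centre at d = 0.6 m, so the parallel axis theorem gives I = 0.31647 + (2.98)(0.6)² = 1.3893 kg·m².
Rectangular plate: I_cm = (1/12)Mb² = (1/12)(0.46)(0.958)² = 0.035181 kg·m²; axis through the centre, so I = 0.035181 kg·m².
Point mass: I_cm = 0; centre at d = 0.302 m, so the parallel axis theorem gives I = 0 + (1.72)(0.302)² = 0.15687 kg·m².
Total I = 1.3893 + 0.035181 + 0.15687 = 1.5813 kg·m².

1.58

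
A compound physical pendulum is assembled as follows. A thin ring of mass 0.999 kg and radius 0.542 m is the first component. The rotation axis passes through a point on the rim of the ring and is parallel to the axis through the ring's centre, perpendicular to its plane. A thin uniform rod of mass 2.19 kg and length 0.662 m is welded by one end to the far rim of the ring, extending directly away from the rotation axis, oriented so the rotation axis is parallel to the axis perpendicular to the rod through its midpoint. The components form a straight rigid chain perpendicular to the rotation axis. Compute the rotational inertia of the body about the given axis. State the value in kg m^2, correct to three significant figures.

5.05

Thin ring: I_cm = MR² = (0.999)(0.542)² = 0.29347 kg m^2; centre at d = 0.542 m, so I = I_cm + Md² gives I = 0.29347 + (0.999)(0.542)² = 0.58694 kg m^2.
Thin rod: I_cm = (1/12)ML² = (1/12)(2.19)(0.662)² = 0.07998 kg m^2; centre at d = 0.542 + 0.542 + 0.331 = 1.415 m, so I = I_cm + Md² gives I = 0.07998 + (2.19)(1.415)² = 4.4649 kg m^2.
Total I = 0.58694 + 4.4649 = 5.0518 kg m^2.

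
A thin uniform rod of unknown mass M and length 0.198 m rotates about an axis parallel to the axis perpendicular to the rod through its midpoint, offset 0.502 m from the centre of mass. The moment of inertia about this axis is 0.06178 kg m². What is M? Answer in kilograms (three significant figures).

0.242

I = I_cm + Md² = (1/12)ML² + Md² = M·[0.0833333·(0.198)² + (0.502)²] = M·0.25527.
So M = 0.06178 / 0.25527 = 0.24202 kg.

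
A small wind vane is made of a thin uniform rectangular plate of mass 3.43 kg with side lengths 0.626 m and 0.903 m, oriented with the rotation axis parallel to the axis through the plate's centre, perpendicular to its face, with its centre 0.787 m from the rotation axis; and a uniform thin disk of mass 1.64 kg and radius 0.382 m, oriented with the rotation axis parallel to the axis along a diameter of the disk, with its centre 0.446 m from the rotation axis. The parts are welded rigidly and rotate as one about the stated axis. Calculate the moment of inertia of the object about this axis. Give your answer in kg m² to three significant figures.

Rectangular plate: I_cm = (1/12)M(a²+b²) = (1/12)(3.43)[(0.626)² + (0.903)²] = 0.34508 kg m²; centre at d = 0.787 m, so I = I_cm + Md² gives I = 0.34508 + (3.43)(0.787)² = 2.4695 kg m².
Thin disk: I_cm = (1/4)MR² = (1/4)(1.64)(0.382)² = 0.059829 kg m²; centre at d = 0.446 m, so I = I_cm + Md² gives I = 0.059829 + (1.64)(0.446)² = 0.38605 kg m².
Total I = 2.4695 + 0.38605 = 2.8556 kg m².

2.86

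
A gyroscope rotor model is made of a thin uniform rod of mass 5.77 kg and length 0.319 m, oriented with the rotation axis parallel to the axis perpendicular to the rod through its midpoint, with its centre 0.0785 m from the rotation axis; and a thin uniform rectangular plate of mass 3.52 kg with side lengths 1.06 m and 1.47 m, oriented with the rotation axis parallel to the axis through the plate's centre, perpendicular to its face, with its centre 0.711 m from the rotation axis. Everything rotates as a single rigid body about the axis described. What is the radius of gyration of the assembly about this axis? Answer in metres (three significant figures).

0.552

Thin rod: I_cm = (1/12)ML² = (1/12)(5.77)(0.319)² = 0.04893 kg·m²; centre at d = 0.0785 m, so the parallel axis theorem gives I = 0.04893 + (5.77)(0.0785)² = 0.084486 kg·m².
Rectangular plate: I_cm = (1/12)M(a²+b²) = (1/12)(3.52)[(1.06)² + (1.47)²] = 0.96345 kg·m²; centre at d = 0.711 m, so the parallel axis theorem gives I = 0.96345 + (3.52)(0.711)² = 2.7429 kg·m².
Total I = 2.8274 kg·m²; total mass M = 9.29 kg.
k = √(I/M) = √(2.8274/9.29) = 0.55168 m.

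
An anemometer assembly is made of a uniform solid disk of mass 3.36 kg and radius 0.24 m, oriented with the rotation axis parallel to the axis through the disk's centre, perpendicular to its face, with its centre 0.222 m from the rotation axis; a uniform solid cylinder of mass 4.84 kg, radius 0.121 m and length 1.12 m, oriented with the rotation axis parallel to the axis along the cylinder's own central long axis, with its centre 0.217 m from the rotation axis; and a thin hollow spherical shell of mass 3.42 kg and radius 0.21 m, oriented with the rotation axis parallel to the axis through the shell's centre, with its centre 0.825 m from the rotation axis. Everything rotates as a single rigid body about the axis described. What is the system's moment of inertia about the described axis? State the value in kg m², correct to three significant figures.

2.95

Solid disk: I_cm = (1/2)MR² = (1/2)(3.36)(0.24)² = 0.096768 kg m²; centre at d = 0.222 m, so I = I_cm + Md² gives I = 0.096768 + (3.36)(0.222)² = 0.26236 kg m².
Solid cylinder: I_cm = (1/2)MR² = (1/2)(4.84)(0.121)² = 0.035431 kg m²; centre at d = 0.217 m, so I = I_cm + Md² gives I = 0.035431 + (4.84)(0.217)² = 0.26334 kg m².
Spherical shell: I_cm = (2/3)MR² = (2/3)(3.42)(0.21)² = 0.10055 kg m²; centre at d = 0.825 m, so I = I_cm + Md² gives I = 0.10055 + (3.42)(0.825)² = 2.4283 kg m².
Total I = 0.26236 + 0.26334 + 2.4283 = 2.954 kg m².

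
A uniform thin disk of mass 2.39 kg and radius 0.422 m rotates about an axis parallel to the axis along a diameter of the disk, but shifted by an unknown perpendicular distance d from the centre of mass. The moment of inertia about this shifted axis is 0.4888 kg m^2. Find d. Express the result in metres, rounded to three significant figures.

0.400

About the centre-of-mass axis, I_cm = (1/4)MR² = (1/4)(2.39)(0.422)² = 0.10641 kg m^2.
Parallel axis theorem: I = I_cm + Md², so Md² = 0.4888 − 0.10641 = 0.38239 kg m^2.
d = √(0.38239 / 2.39) = 0.4 m.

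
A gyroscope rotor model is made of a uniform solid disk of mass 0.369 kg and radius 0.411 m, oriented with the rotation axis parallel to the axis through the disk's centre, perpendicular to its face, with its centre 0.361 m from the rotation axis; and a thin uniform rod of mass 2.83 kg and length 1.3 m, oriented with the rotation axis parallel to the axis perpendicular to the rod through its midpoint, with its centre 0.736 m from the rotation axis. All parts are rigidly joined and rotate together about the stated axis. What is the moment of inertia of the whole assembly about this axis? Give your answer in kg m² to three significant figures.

Solid disk: I_cm = (1/2)MR² = (1/2)(0.369)(0.411)² = 0.031166 kg m²; centre at d = 0.361 m, so I = I_cm + Md² gives I = 0.031166 + (0.369)(0.361)² = 0.079254 kg m².
Thin rod: I_cm = (1/12)ML² = (1/12)(2.83)(1.3)² = 0.39856 kg m²; centre at d = 0.736 m, so I = I_cm + Md² gives I = 0.39856 + (2.83)(0.736)² = 1.9316 kg m².
Total I = 0.079254 + 1.9316 = 2.0108 kg m².

2.01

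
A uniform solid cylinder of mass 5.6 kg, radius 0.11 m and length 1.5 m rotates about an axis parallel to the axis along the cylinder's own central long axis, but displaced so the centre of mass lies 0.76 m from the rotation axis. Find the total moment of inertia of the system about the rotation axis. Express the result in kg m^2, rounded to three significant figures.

3.27

I_cm = (1/2)MR² = (1/2)(5.6)(0.11)² = 0.03388 kg m^2; centre at d = 0.76 m, so I = I_cm + Md² gives I = 0.03388 + (5.6)(0.76)² = 3.2684 kg m^2.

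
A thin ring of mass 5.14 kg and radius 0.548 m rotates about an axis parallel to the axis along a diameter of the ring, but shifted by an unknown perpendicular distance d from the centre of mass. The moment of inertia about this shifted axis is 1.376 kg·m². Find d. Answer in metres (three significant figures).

About the centre-of-mass axis, I_cm = (1/2)MR² = (1/2)(5.14)(0.548)² = 0.77178 kg·m².
Parallel axis theorem: I = I_cm + Md², so Md² = 1.376 − 0.77178 = 0.60422 kg·m².
d = √(0.60422 / 5.14) = 0.34286 m.

0.343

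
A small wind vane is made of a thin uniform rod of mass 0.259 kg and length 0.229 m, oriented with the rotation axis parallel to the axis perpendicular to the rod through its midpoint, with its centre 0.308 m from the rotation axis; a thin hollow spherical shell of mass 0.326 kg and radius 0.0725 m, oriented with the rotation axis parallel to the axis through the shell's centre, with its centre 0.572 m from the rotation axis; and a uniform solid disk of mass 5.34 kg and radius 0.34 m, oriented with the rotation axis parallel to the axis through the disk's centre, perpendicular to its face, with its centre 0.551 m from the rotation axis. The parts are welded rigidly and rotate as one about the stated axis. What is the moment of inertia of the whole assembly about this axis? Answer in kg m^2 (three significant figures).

2.06

Thin rod: I_cm = (1/12)ML² = (1/12)(0.259)(0.229)² = 0.0011319 kg m^2; centre at d = 0.308 m, so the parallel axis theorem gives I = 0.0011319 + (0.259)(0.308)² = 0.025702 kg m^2.
Spherical shell: I_cm = (2/3)MR² = (2/3)(0.326)(0.0725)² = 0.0011424 kg m^2; centre at d = 0.572 m, so the parallel axis theorem gives I = 0.0011424 + (0.326)(0.572)² = 0.1078 kg m^2.
Solid disk: I_cm = (1/2)MR² = (1/2)(5.34)(0.34)² = 0.30865 kg m^2; centre at d = 0.551 m, so the parallel axis theorem gives I = 0.30865 + (5.34)(0.551)² = 1.9299 kg m^2.
Total I = 0.025702 + 0.1078 + 1.9299 = 2.0634 kg m^2.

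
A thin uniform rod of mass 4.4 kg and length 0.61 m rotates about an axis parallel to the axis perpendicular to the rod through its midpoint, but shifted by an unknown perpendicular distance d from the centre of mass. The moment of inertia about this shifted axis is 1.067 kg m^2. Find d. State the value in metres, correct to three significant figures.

0.460

About the centre-of-mass axis, I_cm = (1/12)ML² = (1/12)(4.4)(0.61)² = 0.13644 kg m^2.
Parallel axis theorem: I = I_cm + Md², so Md² = 1.067 − 0.13644 = 0.93056 kg m^2.
d = √(0.93056 / 4.4) = 0.45988 m.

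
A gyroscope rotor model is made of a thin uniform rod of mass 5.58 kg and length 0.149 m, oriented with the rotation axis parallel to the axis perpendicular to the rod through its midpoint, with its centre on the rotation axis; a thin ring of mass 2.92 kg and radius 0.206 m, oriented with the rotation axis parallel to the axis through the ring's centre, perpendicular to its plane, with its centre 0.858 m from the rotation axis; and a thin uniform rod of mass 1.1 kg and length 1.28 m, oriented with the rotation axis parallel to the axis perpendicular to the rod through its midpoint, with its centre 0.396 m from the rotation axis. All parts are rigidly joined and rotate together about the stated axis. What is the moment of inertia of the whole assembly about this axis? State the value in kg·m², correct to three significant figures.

2.61

Thin rod: I_cm = (1/12)ML² = (1/12)(5.58)(0.149)² = 0.010323 kg·m²; axis through the centre, so I = 0.010323 kg·m².
Thin ring: I_cm = MR² = (2.92)(0.206)² = 0.12391 kg·m²; centre at d = 0.858 m, so I = I_cm + Md² gives I = 0.12391 + (2.92)(0.858)² = 2.2735 kg·m².
Thin rod: I_cm = (1/12)ML² = (1/12)(1.1)(1.28)² = 0.15019 kg·m²; centre at d = 0.396 m, so I = I_cm + Md² gives I = 0.15019 + (1.1)(0.396)² = 0.32268 kg·m².
Total I = 0.010323 + 2.2735 + 0.32268 = 2.6065 kg·m².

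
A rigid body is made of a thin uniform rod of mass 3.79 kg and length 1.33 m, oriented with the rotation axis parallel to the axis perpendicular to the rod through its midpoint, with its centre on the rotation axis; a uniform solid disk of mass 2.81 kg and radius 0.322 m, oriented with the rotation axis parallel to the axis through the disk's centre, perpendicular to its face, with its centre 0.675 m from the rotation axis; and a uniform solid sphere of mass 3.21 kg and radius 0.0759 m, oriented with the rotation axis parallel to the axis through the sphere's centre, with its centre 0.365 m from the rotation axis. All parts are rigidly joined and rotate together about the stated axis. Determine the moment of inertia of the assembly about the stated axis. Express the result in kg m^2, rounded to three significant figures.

Thin rod: I_cm = (1/12)ML² = (1/12)(3.79)(1.33)² = 0.55868 kg m^2; axis through the centre, so I = 0.55868 kg m^2.
Solid disk: I_cm = (1/2)MR² = (1/2)(2.81)(0.322)² = 0.14568 kg m^2; centre at d = 0.675 m, so I = I_cm + Md² gives I = 0.14568 + (2.81)(0.675)² = 1.426 kg m^2.
Solid sphere: I_cm = (2/5)MR² = (2/5)(3.21)(0.0759)² = 0.0073969 kg m^2; centre at d = 0.365 m, so I = I_cm + Md² gives I = 0.0073969 + (3.21)(0.365)² = 0.43505 kg m^2.
Total I = 0.55868 + 1.426 + 0.43505 = 2.4197 kg m^2.

2.42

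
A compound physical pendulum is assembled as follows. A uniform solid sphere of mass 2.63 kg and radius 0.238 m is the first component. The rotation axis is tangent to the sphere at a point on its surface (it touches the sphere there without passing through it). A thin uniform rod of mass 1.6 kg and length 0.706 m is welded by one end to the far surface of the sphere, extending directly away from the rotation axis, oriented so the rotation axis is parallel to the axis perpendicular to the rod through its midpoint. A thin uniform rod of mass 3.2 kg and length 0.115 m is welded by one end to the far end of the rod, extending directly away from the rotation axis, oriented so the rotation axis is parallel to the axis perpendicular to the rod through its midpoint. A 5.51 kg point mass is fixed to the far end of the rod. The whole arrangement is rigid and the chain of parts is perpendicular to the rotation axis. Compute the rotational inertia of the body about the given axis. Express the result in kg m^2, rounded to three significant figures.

15.6

Solid sphere: I_cm = (2/5)MR² = (2/5)(2.63)(0.238)² = 0.059589 kg m^2; centre at d = 0.238 m, so I = I_cm + Md² gives I = 0.059589 + (2.63)(0.238)² = 0.20856 kg m^2.
Thin rod: I_cm = (1/12)ML² = (1/12)(1.6)(0.706)² = 0.066458 kg m^2; centre at d = 0.238 + 0.238 + 0.353 = 0.829 m, so I = I_cm + Md² gives I = 0.066458 + (1.6)(0.829)² = 1.166 kg m^2.
Thin rod: I_cm = (1/12)ML² = (1/12)(3.2)(0.115)² = 0.0035267 kg m^2; centre at d = 0.238 + 0.238 + 0.353 + 0.353 + 0.0575 = 1.2395 m, so I = I_cm + Md² gives I = 0.0035267 + (3.2)(1.2395)² = 4.9199 kg m^2.
Point mass: I_cm = 0; centre at d = 0.238 + 0.238 + 0.353 + 0.353 + 0.0575 + 0.0575 = 1.297 m, so I = I_cm + Md² gives I = 0 + (5.51)(1.297)² = 9.269 kg m^2.
Total I = 0.20856 + 1.166 + 4.9199 + 9.269 = 15.563 kg m^2.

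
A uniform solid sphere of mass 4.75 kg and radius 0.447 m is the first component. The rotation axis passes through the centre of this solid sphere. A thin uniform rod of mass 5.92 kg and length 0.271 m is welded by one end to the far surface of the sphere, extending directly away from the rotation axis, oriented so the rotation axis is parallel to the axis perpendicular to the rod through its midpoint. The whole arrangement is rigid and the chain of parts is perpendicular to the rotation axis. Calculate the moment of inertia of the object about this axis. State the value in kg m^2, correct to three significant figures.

Solid sphere: I_cm = (2/5)MR² = (2/5)(4.75)(0.447)² = 0.37964 kg m^2; axis through the centre, so I = 0.37964 kg m^2.
Thin rod: I_cm = (1/12)ML² = (1/12)(5.92)(0.271)² = 0.036231 kg m^2; centre at d = 0.447 + 0.1355 = 0.5825 m, so I = I_cm + Md² gives I = 0.036231 + (5.92)(0.5825)² = 2.0449 kg m^2.
Total I = 0.37964 + 2.0449 = 2.4246 kg m^2.

2.42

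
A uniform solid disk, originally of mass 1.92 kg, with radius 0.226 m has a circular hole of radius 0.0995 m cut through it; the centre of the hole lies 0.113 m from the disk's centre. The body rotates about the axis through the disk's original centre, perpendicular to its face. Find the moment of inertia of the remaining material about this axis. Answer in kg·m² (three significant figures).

0.0424

Unpierced body about its centre: I₀ = (1/2)MR² = (1/2)(1.92)(0.226)² = 0.049033 kg·m².
The removed disk has mass m = M·(r/R)² = (1.92)(0.0995/0.226)² = 0.37216 kg (same uniform areal density).
Its moment of inertia about the rotation axis (parallel-axis theorem): I_hole = (1/2)mr² + md² = (1/2)(0.37216)(0.0995)² + (0.37216)(0.113)² = 0.0065944 kg·m².
Treating the hole as negative mass, I = I₀ − I_hole = 0.049033 − 0.0065944 = 0.042439 kg·m².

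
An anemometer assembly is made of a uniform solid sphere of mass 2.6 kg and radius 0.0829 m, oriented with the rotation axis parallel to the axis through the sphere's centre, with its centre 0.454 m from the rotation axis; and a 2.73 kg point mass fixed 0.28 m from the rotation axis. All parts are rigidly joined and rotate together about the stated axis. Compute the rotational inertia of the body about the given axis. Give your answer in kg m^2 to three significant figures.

Solid sphere: I_cm = (2/5)MR² = (2/5)(2.6)(0.0829)² = 0.0071473 kg m^2; centre at d = 0.454 m, so I = I_cm + Md² gives I = 0.0071473 + (2.6)(0.454)² = 0.54305 kg m^2.
Point mass: I_cm = 0; centre at d = 0.28 m, so I = I_cm + Md² gives I = 0 + (2.73)(0.28)² = 0.21403 kg m^2.
Total I = 0.54305 + 0.21403 = 0.75708 kg m^2.

0.757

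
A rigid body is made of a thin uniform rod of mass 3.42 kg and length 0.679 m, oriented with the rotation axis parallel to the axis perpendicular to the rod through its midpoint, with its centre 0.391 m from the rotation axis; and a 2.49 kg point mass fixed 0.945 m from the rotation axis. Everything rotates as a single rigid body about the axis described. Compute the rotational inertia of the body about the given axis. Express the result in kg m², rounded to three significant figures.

Thin rod: I_cm = (1/12)ML² = (1/12)(3.42)(0.679)² = 0.1314 kg m²; centre at d = 0.391 m, so the parallel axis theorem gives I = 0.1314 + (3.42)(0.391)² = 0.65425 kg m².
Point mass: I_cm = 0; centre at d = 0.945 m, so the parallel axis theorem gives I = 0 + (2.49)(0.945)² = 2.2236 kg m².
Total I = 0.65425 + 2.2236 = 2.8779 kg m².

2.88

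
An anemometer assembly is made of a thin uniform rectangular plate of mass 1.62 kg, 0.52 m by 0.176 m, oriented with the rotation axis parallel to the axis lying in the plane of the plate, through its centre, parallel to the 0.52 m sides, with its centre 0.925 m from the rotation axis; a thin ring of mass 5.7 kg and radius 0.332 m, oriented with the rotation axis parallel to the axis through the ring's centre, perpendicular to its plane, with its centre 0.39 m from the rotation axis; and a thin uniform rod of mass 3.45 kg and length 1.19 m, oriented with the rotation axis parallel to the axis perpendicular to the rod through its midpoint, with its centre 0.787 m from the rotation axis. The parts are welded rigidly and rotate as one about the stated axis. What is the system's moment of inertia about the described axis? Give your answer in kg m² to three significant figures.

Rectangular plate: I_cm = (1/12)Mb² = (1/12)(1.62)(0.176)² = 0.0041818 kg m²; centre at d = 0.925 m, so I = I_cm + Md² gives I = 0.0041818 + (1.62)(0.925)² = 1.3903 kg m².
Thin ring: I_cm = MR² = (5.7)(0.332)² = 0.62828 kg m²; centre at d = 0.39 m, so I = I_cm + Md² gives I = 0.62828 + (5.7)(0.39)² = 1.4952 kg m².
Thin rod: I_cm = (1/12)ML² = (1/12)(3.45)(1.19)² = 0.40713 kg m²; centre at d = 0.787 m, so I = I_cm + Md² gives I = 0.40713 + (3.45)(0.787)² = 2.544 kg m².
Total I = 1.3903 + 1.4952 + 2.544 = 5.4295 kg m².

5.43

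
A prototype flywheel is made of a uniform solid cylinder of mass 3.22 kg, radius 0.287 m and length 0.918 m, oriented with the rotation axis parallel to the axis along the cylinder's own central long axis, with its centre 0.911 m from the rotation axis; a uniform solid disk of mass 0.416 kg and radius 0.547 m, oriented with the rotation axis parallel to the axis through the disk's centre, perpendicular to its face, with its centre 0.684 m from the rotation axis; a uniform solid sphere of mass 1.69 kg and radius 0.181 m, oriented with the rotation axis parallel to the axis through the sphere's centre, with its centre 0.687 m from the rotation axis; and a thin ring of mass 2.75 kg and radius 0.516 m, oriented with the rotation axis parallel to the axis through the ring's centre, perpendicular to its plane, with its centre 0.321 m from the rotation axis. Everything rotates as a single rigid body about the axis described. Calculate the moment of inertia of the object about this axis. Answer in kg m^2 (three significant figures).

Solid cylinder: I_cm = (1/2)MR² = (1/2)(3.22)(0.287)² = 0.13261 kg m^2; centre at d = 0.911 m, so I = I_cm + Md² gives I = 0.13261 + (3.22)(0.911)² = 2.805 kg m^2.
Solid disk: I_cm = (1/2)MR² = (1/2)(0.416)(0.547)² = 0.062235 kg m^2; centre at d = 0.684 m, so I = I_cm + Md² gives I = 0.062235 + (0.416)(0.684)² = 0.25686 kg m^2.
Solid sphere: I_cm = (2/5)MR² = (2/5)(1.69)(0.181)² = 0.022146 kg m^2; centre at d = 0.687 m, so I = I_cm + Md² gives I = 0.022146 + (1.69)(0.687)² = 0.81977 kg m^2.
Thin ring: I_cm = MR² = (2.75)(0.516)² = 0.7322 kg m^2; centre at d = 0.321 m, so I = I_cm + Md² gives I = 0.7322 + (2.75)(0.321)² = 1.0156 kg m^2.
Total I = 2.805 + 0.25686 + 0.81977 + 1.0156 = 4.8972 kg m^2.

4.90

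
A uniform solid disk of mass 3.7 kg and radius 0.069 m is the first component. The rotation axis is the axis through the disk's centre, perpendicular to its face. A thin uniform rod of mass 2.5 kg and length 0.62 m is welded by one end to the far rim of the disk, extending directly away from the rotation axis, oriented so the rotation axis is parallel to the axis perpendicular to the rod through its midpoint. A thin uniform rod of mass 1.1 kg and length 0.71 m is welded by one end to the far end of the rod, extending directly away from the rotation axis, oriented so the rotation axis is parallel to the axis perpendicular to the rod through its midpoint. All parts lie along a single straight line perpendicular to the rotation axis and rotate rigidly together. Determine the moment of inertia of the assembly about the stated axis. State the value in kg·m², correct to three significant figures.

Solid disk: I_cm = (1/2)MR² = (1/2)(3.7)(0.069)² = 0.0088079 kg·m²; axis through the centre, so I = 0.0088079 kg·m².
Thin rod: I_cm = (1/12)ML² = (1/12)(2.5)(0.62)² = 0.080083 kg·m²; centre at d = 0.069 + 0.31 = 0.379 m, so the parallel axis theorem gives I = 0.080083 + (2.5)(0.379)² = 0.43919 kg·m².
Thin rod: I_cm = (1/12)ML² = (1/12)(1.1)(0.71)² = 0.046209 kg·m²; centre at d = 0.069 + 0.31 + 0.31 + 0.355 = 1.044 m, so the parallel axis theorem gives I = 0.046209 + (1.1)(1.044)² = 1.2451 kg·m².
Total I = 0.0088079 + 0.43919 + 1.2451 = 1.6931 kg·m².

1.69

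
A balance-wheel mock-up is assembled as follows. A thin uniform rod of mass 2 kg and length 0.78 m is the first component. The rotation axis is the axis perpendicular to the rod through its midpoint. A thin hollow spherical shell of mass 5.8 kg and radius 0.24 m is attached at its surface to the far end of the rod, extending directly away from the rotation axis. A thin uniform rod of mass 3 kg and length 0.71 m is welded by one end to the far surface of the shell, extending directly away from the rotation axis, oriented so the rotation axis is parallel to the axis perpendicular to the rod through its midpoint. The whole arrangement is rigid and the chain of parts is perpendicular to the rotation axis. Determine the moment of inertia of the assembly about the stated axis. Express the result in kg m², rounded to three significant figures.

7.25

Thin rod: I_cm = (1/12)ML² = (1/12)(2)(0.78)² = 0.1014 kg m²; axis through the centre, so I = 0.1014 kg m².
Spherical shell: I_cm = (2/3)MR² = (2/3)(5.8)(0.24)² = 0.22272 kg m²; centre at d = 0.39 + 0.24 = 0.63 m, so the parallel axis theorem gives I = 0.22272 + (5.8)(0.63)² = 2.5247 kg m².
Thin rod: I_cm = (1/12)ML² = (1/12)(3)(0.71)² = 0.12602 kg m²; centre at d = 0.39 + 0.24 + 0.24 + 0.355 = 1.225 m, so the parallel axis theorem gives I = 0.12602 + (3)(1.225)² = 4.6279 kg m².
Total I = 0.1014 + 2.5247 + 4.6279 = 7.254 kg m².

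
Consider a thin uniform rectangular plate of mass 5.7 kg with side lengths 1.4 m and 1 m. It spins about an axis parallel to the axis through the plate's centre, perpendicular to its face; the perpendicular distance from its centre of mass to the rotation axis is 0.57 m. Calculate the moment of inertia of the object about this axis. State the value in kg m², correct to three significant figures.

3.26

I_cm = (1/12)M(a²+b²) = (1/12)(5.7)[(1.4)² + (1)²] = 1.406 kg m²; centre at d = 0.57 m, so the parallel axis theorem gives I = 1.406 + (5.7)(0.57)² = 3.2579 kg m².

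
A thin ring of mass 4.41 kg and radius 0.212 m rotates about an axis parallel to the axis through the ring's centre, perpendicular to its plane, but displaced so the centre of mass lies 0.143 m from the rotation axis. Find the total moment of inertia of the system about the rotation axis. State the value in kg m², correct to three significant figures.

I_cm = MR² = (4.41)(0.212)² = 0.1982 kg m²; centre at d = 0.143 m, so the parallel axis theorem gives I = 0.1982 + (4.41)(0.143)² = 0.28838 kg m².

0.288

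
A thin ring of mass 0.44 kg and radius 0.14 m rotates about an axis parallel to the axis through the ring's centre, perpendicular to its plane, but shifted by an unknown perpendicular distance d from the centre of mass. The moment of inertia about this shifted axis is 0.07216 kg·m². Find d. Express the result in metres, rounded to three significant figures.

0.380

About the centre-of-mass axis, I_cm = MR² = (0.44)(0.14)² = 0.008624 kg·m².
Parallel axis theorem: I = I_cm + Md², so Md² = 0.07216 − 0.008624 = 0.063536 kg·m².
d = √(0.063536 / 0.44) = 0.38 m.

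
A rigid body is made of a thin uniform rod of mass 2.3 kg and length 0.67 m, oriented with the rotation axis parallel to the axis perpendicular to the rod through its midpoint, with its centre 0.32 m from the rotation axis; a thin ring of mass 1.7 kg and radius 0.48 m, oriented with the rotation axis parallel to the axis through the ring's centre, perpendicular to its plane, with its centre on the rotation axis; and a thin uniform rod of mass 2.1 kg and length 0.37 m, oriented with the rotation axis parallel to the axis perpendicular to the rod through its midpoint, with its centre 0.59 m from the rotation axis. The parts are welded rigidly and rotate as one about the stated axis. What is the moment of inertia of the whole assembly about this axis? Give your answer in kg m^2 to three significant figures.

1.47

Thin rod: I_cm = (1/12)ML² = (1/12)(2.3)(0.67)² = 0.086039 kg m^2; centre at d = 0.32 m, so I = I_cm + Md² gives I = 0.086039 + (2.3)(0.32)² = 0.32156 kg m^2.
Thin ring: I_cm = MR² = (1.7)(0.48)² = 0.39168 kg m^2; axis through the centre, so I = 0.39168 kg m^2.
Thin rod: I_cm = (1/12)ML² = (1/12)(2.1)(0.37)² = 0.023957 kg m^2; centre at d = 0.59 m, so I = I_cm + Md² gives I = 0.023957 + (2.1)(0.59)² = 0.75497 kg m^2.
Total I = 0.32156 + 0.39168 + 0.75497 = 1.4682 kg m^2.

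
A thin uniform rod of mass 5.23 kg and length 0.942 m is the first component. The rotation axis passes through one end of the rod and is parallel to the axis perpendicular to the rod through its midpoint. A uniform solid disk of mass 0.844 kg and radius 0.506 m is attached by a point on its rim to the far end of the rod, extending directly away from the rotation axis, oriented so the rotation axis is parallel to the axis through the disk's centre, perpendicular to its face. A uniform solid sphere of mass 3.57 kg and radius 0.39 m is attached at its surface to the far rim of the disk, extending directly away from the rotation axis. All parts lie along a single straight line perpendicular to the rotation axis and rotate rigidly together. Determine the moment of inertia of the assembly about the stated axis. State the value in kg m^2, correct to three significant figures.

Thin rod: I_cm = (1/12)ML² = (1/12)(5.23)(0.942)² = 0.38674 kg m^2; centre at d = 0.471 m, so the parallel axis theorem gives I = 0.38674 + (5.23)(0.471)² = 1.547 kg m^2.
Solid disk: I_cm = (1/2)MR² = (1/2)(0.844)(0.506)² = 0.10805 kg m^2; centre at d = 0.471 + 0.471 + 0.506 = 1.448 m, so the parallel axis theorem gives I = 0.10805 + (0.844)(1.448)² = 1.8777 kg m^2.
Solid sphere: I_cm = (2/5)MR² = (2/5)(3.57)(0.39)² = 0.2172 kg m^2; centre at d = 0.471 + 0.471 + 0.506 + 0.506 + 0.39 = 2.344 m, so the parallel axis theorem gives I = 0.2172 + (3.57)(2.344)² = 19.832 kg m^2.
Total I = 1.547 + 1.8777 + 19.832 = 23.257 kg m^2.

23.3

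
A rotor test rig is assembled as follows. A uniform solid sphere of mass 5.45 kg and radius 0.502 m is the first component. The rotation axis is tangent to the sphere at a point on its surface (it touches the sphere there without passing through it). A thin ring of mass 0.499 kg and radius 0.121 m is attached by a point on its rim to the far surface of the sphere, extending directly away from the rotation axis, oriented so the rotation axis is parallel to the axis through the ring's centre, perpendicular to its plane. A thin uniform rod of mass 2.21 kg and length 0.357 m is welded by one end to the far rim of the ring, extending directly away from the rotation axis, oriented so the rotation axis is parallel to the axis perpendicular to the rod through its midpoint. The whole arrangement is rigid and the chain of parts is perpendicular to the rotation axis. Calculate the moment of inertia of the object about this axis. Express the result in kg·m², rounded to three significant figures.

7.07

Solid sphere: I_cm = (2/5)MR² = (2/5)(5.45)(0.502)² = 0.54937 kg·m²; centre at d = 0.502 m, so the parallel axis theorem gives I = 0.54937 + (5.45)(0.502)² = 1.9228 kg·m².
Thin ring: I_cm = MR² = (0.499)(0.121)² = 0.0073059 kg·m²; centre at d = 0.502 + 0.502 + 0.121 = 1.125 m, so the parallel axis theorem gives I = 0.0073059 + (0.499)(1.125)² = 0.63885 kg·m².
Thin rod: I_cm = (1/12)ML² = (1/12)(2.21)(0.357)² = 0.023472 kg·m²; centre at d = 0.502 + 0.502 + 0.121 + 0.121 + 0.1785 = 1.4245 m, so the parallel axis theorem gives I = 0.023472 + (2.21)(1.4245)² = 4.508 kg·m².
Total I = 1.9228 + 0.63885 + 4.508 = 7.0696 kg·m².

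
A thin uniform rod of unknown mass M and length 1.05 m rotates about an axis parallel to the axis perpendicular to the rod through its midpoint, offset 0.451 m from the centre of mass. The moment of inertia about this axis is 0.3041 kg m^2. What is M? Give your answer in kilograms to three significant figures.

1.03

I = I_cm + Md² = (1/12)ML² + Md² = M·[0.0833333·(1.05)² + (0.451)²] = M·0.29528.
So M = 0.3041 / 0.29528 = 1.0299 kg.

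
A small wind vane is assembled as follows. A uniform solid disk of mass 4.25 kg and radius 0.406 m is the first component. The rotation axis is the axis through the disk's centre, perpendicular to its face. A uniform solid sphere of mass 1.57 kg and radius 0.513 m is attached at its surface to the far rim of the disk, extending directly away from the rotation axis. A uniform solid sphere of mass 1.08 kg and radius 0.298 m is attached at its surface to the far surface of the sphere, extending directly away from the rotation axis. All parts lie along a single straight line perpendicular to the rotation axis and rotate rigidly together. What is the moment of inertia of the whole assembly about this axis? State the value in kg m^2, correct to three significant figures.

Solid disk: I_cm = (1/2)MR² = (1/2)(4.25)(0.406)² = 0.35028 kg m^2; axis through the centre, so I = 0.35028 kg m^2.
Solid sphere: I_cm = (2/5)MR² = (2/5)(1.57)(0.513)² = 0.16527 kg m^2; centre at d = 0.406 + 0.513 = 0.919 m, so I = I_cm + Md² gives I = 0.16527 + (1.57)(0.919)² = 1.4912 kg m^2.
Solid sphere: I_cm = (2/5)MR² = (2/5)(1.08)(0.298)² = 0.038363 kg m^2; centre at d = 0.406 + 0.513 + 0.513 + 0.298 = 1.73 m, so I = I_cm + Md² gives I = 0.038363 + (1.08)(1.73)² = 3.2707 kg m^2.
Total I = 0.35028 + 1.4912 + 3.2707 = 5.1122 kg m^2.

5.11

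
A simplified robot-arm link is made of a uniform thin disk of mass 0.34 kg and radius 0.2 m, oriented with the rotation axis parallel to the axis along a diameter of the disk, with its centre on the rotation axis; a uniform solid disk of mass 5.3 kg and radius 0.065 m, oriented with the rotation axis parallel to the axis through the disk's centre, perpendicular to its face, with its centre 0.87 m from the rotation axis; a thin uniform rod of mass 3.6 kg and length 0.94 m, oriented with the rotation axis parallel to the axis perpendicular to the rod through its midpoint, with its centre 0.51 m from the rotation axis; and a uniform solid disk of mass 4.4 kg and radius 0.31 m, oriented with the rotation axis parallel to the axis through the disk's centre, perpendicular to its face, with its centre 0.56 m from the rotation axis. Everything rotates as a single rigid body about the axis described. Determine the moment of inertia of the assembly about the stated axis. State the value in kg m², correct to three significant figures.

6.82

Thin disk: I_cm = (1/4)MR² = (1/4)(0.34)(0.2)² = 0.0034 kg m²; axis through the centre, so I = 0.0034 kg m².
Solid disk: I_cm = (1/2)MR² = (1/2)(5.3)(0.065)² = 0.011196 kg m²; centre at d = 0.87 m, so I = I_cm + Md² gives I = 0.011196 + (5.3)(0.87)² = 4.0228 kg m².
Thin rod: I_cm = (1/12)ML² = (1/12)(3.6)(0.94)² = 0.26508 kg m²; centre at d = 0.51 m, so I = I_cm + Md² gives I = 0.26508 + (3.6)(0.51)² = 1.2014 kg m².
Solid disk: I_cm = (1/2)MR² = (1/2)(4.4)(0.31)² = 0.21142 kg m²; centre at d = 0.56 m, so I = I_cm + Md² gives I = 0.21142 + (4.4)(0.56)² = 1.5913 kg m².
Total I = 0.0034 + 4.0228 + 1.2014 + 1.5913 = 6.8189 kg m².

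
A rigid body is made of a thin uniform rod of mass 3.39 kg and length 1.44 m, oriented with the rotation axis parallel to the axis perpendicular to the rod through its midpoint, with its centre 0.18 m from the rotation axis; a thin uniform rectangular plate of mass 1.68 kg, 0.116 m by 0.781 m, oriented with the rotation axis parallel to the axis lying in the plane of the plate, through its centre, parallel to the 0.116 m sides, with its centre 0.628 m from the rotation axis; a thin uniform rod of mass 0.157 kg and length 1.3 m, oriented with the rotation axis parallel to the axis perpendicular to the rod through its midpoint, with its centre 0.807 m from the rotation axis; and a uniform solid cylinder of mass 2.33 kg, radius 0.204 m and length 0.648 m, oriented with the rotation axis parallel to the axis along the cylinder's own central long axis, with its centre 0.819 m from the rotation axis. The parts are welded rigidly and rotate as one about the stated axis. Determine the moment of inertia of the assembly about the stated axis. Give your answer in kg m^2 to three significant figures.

3.18

Thin rod: I_cm = (1/12)ML² = (1/12)(3.39)(1.44)² = 0.58579 kg m^2; centre at d = 0.18 m, so the parallel axis theorem gives I = 0.58579 + (3.39)(0.18)² = 0.69563 kg m^2.
Rectangular plate: I_cm = (1/12)Mb² = (1/12)(1.68)(0.781)² = 0.085395 kg m^2; centre at d = 0.628 m, so the parallel axis theorem gives I = 0.085395 + (1.68)(0.628)² = 0.74796 kg m^2.
Thin rod: I_cm = (1/12)ML² = (1/12)(0.157)(1.3)² = 0.022111 kg m^2; centre at d = 0.807 m, so the parallel axis theorem gives I = 0.022111 + (0.157)(0.807)² = 0.12436 kg m^2.
Solid cylinder: I_cm = (1/2)MR² = (1/2)(2.33)(0.204)² = 0.048483 kg m^2; centre at d = 0.819 m, so the parallel axis theorem gives I = 0.048483 + (2.33)(0.819)² = 1.6114 kg m^2.
Total I = 0.69563 + 0.74796 + 0.12436 + 1.6114 = 3.1793 kg m^2.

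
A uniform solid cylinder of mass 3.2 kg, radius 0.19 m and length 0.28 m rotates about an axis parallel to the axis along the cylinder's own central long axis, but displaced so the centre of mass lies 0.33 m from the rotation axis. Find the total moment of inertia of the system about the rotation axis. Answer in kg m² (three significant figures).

I_cm = (1/2)MR² = (1/2)(3.2)(0.19)² = 0.05776 kg m²; centre at d = 0.33 m, so I = I_cm + Md² gives I = 0.05776 + (3.2)(0.33)² = 0.40624 kg m².

0.406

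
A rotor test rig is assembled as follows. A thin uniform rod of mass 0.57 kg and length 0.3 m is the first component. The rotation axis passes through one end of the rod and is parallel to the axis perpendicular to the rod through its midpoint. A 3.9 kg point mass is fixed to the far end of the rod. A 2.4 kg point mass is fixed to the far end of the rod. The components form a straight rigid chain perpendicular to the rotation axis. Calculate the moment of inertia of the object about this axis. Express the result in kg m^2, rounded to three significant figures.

0.584

Thin rod: I_cm = (1/12)ML² = (1/12)(0.57)(0.3)² = 0.004275 kg m^2; centre at d = 0.15 m, so I = I_cm + Md² gives I = 0.004275 + (0.57)(0.15)² = 0.0171 kg m^2.
Point mass: I_cm = 0; centre at d = 0.15 + 0.15 = 0.3 m, so I = I_cm + Md² gives I = 0 + (3.9)(0.3)² = 0.351 kg m^2.
Point mass: I_cm = 0; centre at d = 0.15 + 0.15 = 0.3 m, so I = I_cm + Md² gives I = 0 + (2.4)(0.3)² = 0.216 kg m^2.
Total I = 0.0171 + 0.351 + 0.216 = 0.5841 kg m^2.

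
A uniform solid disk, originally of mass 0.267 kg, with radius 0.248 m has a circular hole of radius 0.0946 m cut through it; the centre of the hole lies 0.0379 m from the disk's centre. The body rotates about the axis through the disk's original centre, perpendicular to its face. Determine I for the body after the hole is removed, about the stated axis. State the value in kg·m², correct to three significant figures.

Unpierced body about its centre: I₀ = (1/2)MR² = (1/2)(0.267)(0.248)² = 0.0082108 kg·m².
The removed disk has mass m = M·(r/R)² = (0.267)(0.0946/0.248)² = 0.03885 kg (same uniform areal density).
Its moment of inertia about the rotation axis (parallel-axis theorem): I_hole = (1/2)mr² + md² = (1/2)(0.03885)(0.0946)² + (0.03885)(0.0379)² = 0.00022964 kg·m².
Treating the hole as negative mass, I = I₀ − I_hole = 0.0082108 − 0.00022964 = 0.0079811 kg·m².

0.00798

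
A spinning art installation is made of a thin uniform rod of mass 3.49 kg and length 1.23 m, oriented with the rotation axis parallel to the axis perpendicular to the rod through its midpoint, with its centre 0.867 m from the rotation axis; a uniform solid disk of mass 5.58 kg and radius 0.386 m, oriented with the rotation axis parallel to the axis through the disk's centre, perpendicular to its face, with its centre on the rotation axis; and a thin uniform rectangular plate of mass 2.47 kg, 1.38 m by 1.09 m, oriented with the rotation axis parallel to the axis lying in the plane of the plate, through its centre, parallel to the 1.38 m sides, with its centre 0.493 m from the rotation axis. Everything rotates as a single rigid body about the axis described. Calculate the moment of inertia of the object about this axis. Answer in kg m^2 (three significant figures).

Thin rod: I_cm = (1/12)ML² = (1/12)(3.49)(1.23)² = 0.44 kg m^2; centre at d = 0.867 m, so I = I_cm + Md² gives I = 0.44 + (3.49)(0.867)² = 3.0634 kg m^2.
Solid disk: I_cm = (1/2)MR² = (1/2)(5.58)(0.386)² = 0.4157 kg m^2; axis through the centre, so I = 0.4157 kg m^2.
Rectangular plate: I_cm = (1/12)Mb² = (1/12)(2.47)(1.09)² = 0.24455 kg m^2; centre at d = 0.493 m, so I = I_cm + Md² gives I = 0.24455 + (2.47)(0.493)² = 0.84488 kg m^2.
Total I = 3.0634 + 0.4157 + 0.84488 = 4.324 kg m^2.

4.32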